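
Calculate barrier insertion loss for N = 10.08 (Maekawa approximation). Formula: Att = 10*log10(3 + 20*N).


3 + 20*N = 3 + 20*10.08 = 204.6
Att = 10*log10(204.6) = 23.109 dB


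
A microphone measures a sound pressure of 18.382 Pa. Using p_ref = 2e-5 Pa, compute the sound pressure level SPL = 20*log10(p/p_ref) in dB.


p / p_ref = 18.382 / 2e-5 = 919100
SPL = 20 * log10(919100) = 119.27 dB


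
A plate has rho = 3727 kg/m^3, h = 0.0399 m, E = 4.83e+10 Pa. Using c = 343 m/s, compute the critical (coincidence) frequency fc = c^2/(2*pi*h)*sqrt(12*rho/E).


12*rho/E = 12*3727/4.83e+10 = 9.25963e-07
sqrt(12*rho/E) = sqrt(9.25963e-07) = 0.00096227
c^2/(2*pi*h) = 343^2/(2*pi*0.0399) = 469284
fc = 469284 * 0.00096227 = 451.58 Hz


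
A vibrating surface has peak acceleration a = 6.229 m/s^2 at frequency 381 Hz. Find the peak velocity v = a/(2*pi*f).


omega = 2*pi*f = 2*pi*381 = 2393.89 rad/s
v = a / omega = 6.229 / 2393.89 = 0.002602 m/s


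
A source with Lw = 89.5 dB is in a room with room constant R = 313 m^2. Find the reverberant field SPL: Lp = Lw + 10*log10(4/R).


4/R = 4/313 = 0.0127796
Lp = 89.5 + 10*log10(0.0127796) = 70.565 dB


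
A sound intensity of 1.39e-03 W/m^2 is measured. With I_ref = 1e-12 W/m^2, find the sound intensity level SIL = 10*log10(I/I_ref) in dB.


I / I_ref = 1.39e-03 / 1e-12 = 1.39e+09
SIL = 10 * log10(1.39e+09) = 91.43 dB


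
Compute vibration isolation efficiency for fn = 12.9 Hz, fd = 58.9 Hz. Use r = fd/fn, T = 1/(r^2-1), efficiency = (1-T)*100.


r = 58.9 / 12.9 = 4.56589
r^2 - 1 = 4.56589^2 - 1 = 19.8474
T = 1/19.8474 = 0.0503844
Efficiency = (1 - 0.0503844)*100 = 94.962 %


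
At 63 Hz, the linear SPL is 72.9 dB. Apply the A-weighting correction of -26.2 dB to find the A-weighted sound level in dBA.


A-weighting table: 63 Hz -> -26.2 dB correction
SPL_A = SPL + correction = 72.9 + (-26.2) = 46.7 dBA


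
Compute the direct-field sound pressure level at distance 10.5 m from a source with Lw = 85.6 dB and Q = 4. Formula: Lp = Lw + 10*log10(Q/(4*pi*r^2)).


4*pi*r^2 = 4*pi*10.5^2 = 1385.44 m^2
Q / (4*pi*r^2) = 4 / 1385.44 = 0.00288717
Lp = 85.6 + 10*log10(0.00288717) = 60.205 dB


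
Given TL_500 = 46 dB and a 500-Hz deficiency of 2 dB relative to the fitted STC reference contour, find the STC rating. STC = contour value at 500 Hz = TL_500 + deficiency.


By ASTM E413, STC = value of the fitted reference contour at 500 Hz.
Contour value at 500 Hz = TL_500 + deficiency = 46 + 2 = 48
STC = 48


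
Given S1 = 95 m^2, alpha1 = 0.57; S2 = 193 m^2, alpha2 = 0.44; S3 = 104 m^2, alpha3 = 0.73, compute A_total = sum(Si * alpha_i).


95 * 0.57 = 54.15
193 * 0.44 = 84.92
104 * 0.73 = 75.92
A_total = 54.15 + 84.92 + 75.92 = 214.99 m^2


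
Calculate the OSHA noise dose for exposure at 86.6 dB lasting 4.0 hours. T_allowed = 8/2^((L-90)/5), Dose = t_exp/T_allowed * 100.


T_allowed = 8 / 2^((86.6 - 90)/5) = 12.8171 hr
Dose = 4.0 / 12.8171 * 100 = 31.208 %


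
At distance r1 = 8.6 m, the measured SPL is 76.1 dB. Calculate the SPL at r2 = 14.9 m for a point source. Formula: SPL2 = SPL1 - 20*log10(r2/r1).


r2/r1 = 14.9/8.6 = 1.73256
Correction = 20*log10(1.73256) = 4.77377 dB
SPL2 = 76.1 - 4.77377 = 71.326 dB


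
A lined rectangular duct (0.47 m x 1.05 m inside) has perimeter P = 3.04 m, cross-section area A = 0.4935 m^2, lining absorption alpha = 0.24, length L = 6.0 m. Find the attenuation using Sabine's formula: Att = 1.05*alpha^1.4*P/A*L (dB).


alpha^1.4 = 0.24^1.4 = 0.135611
Attenuation rate = 1.05 * alpha^1.4 * P / A
= 1.05 * 0.135611 * 3.04 / 0.4935 = 0.877143 dB/m
Total Att = 0.877143 * 6.0 = 5.2629 dB


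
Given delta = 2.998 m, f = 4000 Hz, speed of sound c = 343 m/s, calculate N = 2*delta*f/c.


N = 2*delta*f/c = 2*delta/lambda, where lambda = c/f
lambda = 343 / 4000 = 0.08575 m
N = 2 * 2.998 / 0.08575 = 69.924


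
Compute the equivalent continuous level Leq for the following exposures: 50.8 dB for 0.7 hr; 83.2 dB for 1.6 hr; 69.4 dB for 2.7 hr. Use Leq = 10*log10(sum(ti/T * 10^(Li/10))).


T_total = 0.7 + 1.6 + 2.7 = 5.0 hr
(0.7/5.0) * 10^(50.8/10) = 16831.7
(1.6/5.0) * 10^(83.2/10) = 6.68575e+07
(2.7/5.0) * 10^(69.4/10) = 4.7032e+06
Sum = 16831.7 + 6.68575e+07 + 4.7032e+06 = 7.15775e+07
Leq = 10*log10(7.15775e+07) = 78.548 dB


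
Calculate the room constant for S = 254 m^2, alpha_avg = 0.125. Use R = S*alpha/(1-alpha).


R = 254 * 0.125 / (1 - 0.125) = 36.286 m^2


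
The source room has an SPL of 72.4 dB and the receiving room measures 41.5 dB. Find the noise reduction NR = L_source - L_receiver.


NR = L_source - L_receiver (difference between source and receiving room levels)
NR = 72.4 - 41.5 = 30.9 dB


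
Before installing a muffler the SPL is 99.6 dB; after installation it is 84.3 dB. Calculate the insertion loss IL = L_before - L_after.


Insertion loss = SPL without muffler - SPL with muffler
IL = 99.6 - 84.3 = 15.3 dB


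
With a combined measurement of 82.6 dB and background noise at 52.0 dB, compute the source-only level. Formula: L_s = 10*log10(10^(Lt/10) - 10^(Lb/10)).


10^(82.6/10) = 1.8197e+08
10^(52.0/10) = 158489
Difference = 1.8197e+08 - 158489 = 1.81812e+08
L_source = 10*log10(1.81812e+08) = 82.596 dB


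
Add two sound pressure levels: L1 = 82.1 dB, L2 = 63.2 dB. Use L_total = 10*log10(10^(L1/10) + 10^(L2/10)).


10^(82.1/10) = 1.62181e+08
10^(63.2/10) = 2.0893e+06
Sum = 1.62181e+08 + 2.0893e+06 = 1.6427e+08
L_total = 10*log10(1.6427e+08) = 82.156 dB


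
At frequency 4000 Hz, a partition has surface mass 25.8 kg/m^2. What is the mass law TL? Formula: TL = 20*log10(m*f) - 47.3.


m * f = 25.8 * 4000 = 103200
20*log10(103200) = 100.274 dB
TL = 100.274 - 47.3 = 52.974 dB


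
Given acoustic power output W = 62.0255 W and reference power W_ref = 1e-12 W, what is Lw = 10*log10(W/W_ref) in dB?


W / W_ref = 62.0255 / 1e-12 = 6.20255e+13
Lw = 10 * log10(6.20255e+13) = 137.93 dB


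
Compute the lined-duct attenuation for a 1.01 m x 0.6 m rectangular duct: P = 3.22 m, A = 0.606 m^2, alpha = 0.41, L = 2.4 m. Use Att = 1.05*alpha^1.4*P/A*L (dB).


alpha^1.4 = 0.41^1.4 = 0.28701
Attenuation rate = 1.05 * alpha^1.4 * P / A
= 1.05 * 0.28701 * 3.22 / 0.606 = 1.60129 dB/m
Total Att = 1.60129 * 2.4 = 3.8431 dB


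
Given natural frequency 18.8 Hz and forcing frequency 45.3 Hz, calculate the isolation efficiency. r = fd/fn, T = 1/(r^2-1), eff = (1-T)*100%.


r = 45.3 / 18.8 = 2.40957
r^2 - 1 = 2.40957^2 - 1 = 4.80603
T = 1/4.80603 = 0.208072
Efficiency = (1 - 0.208072)*100 = 79.193 %


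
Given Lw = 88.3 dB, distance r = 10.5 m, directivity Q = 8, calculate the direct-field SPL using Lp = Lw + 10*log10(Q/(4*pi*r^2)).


4*pi*r^2 = 4*pi*10.5^2 = 1385.44 m^2
Q / (4*pi*r^2) = 8 / 1385.44 = 0.00577434
Lp = 88.3 + 10*log10(0.00577434) = 65.915 dB


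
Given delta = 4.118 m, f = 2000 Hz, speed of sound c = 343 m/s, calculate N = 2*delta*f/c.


N = 2*delta*f/c = 2*delta/lambda, where lambda = c/f
lambda = 343 / 2000 = 0.1715 m
N = 2 * 4.118 / 0.1715 = 48.023


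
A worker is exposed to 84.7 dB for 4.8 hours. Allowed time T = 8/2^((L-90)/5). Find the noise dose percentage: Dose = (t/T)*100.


T_allowed = 8 / 2^((84.7 - 90)/5) = 16.6795 hr
Dose = 4.8 / 16.6795 * 100 = 28.778 %


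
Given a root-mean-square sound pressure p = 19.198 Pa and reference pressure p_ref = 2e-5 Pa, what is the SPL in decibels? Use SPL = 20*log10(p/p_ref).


p / p_ref = 19.198 / 2e-5 = 959900
SPL = 20 * log10(959900) = 119.64 dB


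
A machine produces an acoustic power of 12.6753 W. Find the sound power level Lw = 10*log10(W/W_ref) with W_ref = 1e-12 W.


W / W_ref = 12.6753 / 1e-12 = 1.26753e+13
Lw = 10 * log10(1.26753e+13) = 131.03 dB


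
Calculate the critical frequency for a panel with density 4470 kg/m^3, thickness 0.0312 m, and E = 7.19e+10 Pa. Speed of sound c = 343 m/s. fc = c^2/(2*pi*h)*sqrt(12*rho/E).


12*rho/E = 12*4470/7.19e+10 = 7.46036e-07
sqrt(12*rho/E) = sqrt(7.46036e-07) = 0.000863734
c^2/(2*pi*h) = 343^2/(2*pi*0.0312) = 600142
fc = 600142 * 0.000863734 = 518.36 Hz


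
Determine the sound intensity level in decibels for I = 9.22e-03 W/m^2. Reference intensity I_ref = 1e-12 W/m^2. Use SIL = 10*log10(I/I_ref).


I / I_ref = 9.22e-03 / 1e-12 = 9.22e+09
SIL = 10 * log10(9.22e+09) = 99.647 dB


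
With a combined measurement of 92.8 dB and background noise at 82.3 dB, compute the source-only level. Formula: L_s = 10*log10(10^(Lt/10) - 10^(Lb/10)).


10^(92.8/10) = 1.90546e+09
10^(82.3/10) = 1.69824e+08
Difference = 1.90546e+09 - 1.69824e+08 = 1.73564e+09
L_source = 10*log10(1.73564e+09) = 92.395 dB


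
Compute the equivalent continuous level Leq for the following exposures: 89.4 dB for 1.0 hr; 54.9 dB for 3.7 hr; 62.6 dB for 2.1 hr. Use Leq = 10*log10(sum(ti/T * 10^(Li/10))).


T_total = 1.0 + 3.7 + 2.1 = 6.8 hr
(1.0/6.8) * 10^(89.4/10) = 1.28083e+08
(3.7/6.8) * 10^(54.9/10) = 168148
(2.1/6.8) * 10^(62.6/10) = 561966
Sum = 1.28083e+08 + 168148 + 561966 = 1.28813e+08
Leq = 10*log10(1.28813e+08) = 81.1 dB


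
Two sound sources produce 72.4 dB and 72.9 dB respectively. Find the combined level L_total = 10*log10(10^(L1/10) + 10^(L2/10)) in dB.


10^(72.4/10) = 1.7378e+07
10^(72.9/10) = 1.94984e+07
Sum = 1.7378e+07 + 1.94984e+07 = 3.68764e+07
L_total = 10*log10(3.68764e+07) = 75.667 dB


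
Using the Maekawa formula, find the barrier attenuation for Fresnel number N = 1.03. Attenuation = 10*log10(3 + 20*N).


3 + 20*N = 3 + 20*1.03 = 23.6
Att = 10*log10(23.6) = 13.729 dB


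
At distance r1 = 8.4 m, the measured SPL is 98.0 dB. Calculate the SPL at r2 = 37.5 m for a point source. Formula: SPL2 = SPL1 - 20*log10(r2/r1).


r2/r1 = 37.5/8.4 = 4.46429
Correction = 20*log10(4.46429) = 12.995 dB
SPL2 = 98.0 - 12.995 = 85.005 dB


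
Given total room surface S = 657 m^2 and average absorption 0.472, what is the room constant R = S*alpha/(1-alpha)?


R = 657 * 0.472 / (1 - 0.472) = 587.32 m^2


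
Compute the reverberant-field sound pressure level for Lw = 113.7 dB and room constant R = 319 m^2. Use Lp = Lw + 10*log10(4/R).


4/R = 4/319 = 0.0125392
Lp = 113.7 + 10*log10(0.0125392) = 94.683 dB


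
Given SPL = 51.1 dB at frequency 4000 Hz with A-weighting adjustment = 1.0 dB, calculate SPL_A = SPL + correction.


A-weighting table: 4000 Hz -> 1.0 dB correction
SPL_A = SPL + correction = 51.1 + (1.0) = 52.1 dBA


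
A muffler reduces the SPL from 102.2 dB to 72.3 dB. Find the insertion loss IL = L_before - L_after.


Insertion loss = SPL without muffler - SPL with muffler
IL = 102.2 - 72.3 = 29.9 dB


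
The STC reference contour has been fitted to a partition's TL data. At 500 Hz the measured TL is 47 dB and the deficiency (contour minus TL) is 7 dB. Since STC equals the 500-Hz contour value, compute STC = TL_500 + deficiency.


By ASTM E413, STC = value of the fitted reference contour at 500 Hz.
Contour value at 500 Hz = TL_500 + deficiency = 47 + 7 = 54
STC = 54


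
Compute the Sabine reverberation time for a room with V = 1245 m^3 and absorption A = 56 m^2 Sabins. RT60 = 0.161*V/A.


RT60 = 0.161 * 1245 / 56 = 3.5794 s


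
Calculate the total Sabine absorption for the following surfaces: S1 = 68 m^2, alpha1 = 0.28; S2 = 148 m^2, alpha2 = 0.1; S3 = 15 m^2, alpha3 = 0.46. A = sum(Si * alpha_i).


68 * 0.28 = 19.04
148 * 0.1 = 14.8
15 * 0.46 = 6.9
A_total = 19.04 + 14.8 + 6.9 = 40.74 m^2


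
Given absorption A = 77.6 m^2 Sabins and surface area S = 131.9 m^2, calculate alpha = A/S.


Absorption coefficient = absorbed power / incident power
alpha = A / S = 77.6 / 131.9 = 0.58832


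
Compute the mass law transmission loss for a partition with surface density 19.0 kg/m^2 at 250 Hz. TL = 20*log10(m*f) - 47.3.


m * f = 19.0 * 250 = 4750
20*log10(4750) = 73.5339 dB
TL = 73.5339 - 47.3 = 26.234 dB


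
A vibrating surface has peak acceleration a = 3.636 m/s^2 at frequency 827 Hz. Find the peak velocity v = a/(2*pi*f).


omega = 2*pi*f = 2*pi*827 = 5196.19 rad/s
v = a / omega = 3.636 / 5196.19 = 0.00069974 m/s


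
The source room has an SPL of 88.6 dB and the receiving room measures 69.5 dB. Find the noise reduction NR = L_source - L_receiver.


NR = L_source - L_receiver (difference between source and receiving room levels)
NR = 88.6 - 69.5 = 19.1 dB


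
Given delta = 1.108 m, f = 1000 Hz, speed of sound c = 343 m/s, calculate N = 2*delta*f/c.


N = 2*delta*f/c = 2*delta/lambda, where lambda = c/f
lambda = 343 / 1000 = 0.343 m
N = 2 * 1.108 / 0.343 = 6.4606


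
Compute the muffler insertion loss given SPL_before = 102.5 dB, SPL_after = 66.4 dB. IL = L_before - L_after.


Insertion loss = SPL without muffler - SPL with muffler
IL = 102.5 - 66.4 = 36.1 dB


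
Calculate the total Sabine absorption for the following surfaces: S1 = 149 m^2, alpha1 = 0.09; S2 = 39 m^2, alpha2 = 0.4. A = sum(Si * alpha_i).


149 * 0.09 = 13.41
39 * 0.4 = 15.6
A_total = 13.41 + 15.6 = 29.01 m^2


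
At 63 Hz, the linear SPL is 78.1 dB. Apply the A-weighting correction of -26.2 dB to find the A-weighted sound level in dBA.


A-weighting table: 63 Hz -> -26.2 dB correction
SPL_A = SPL + correction = 78.1 + (-26.2) = 51.9 dBA


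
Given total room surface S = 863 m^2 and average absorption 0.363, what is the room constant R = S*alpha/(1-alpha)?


R = 863 * 0.363 / (1 - 0.363) = 491.79 m^2


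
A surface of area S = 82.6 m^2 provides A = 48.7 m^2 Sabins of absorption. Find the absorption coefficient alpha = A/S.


Absorption coefficient = absorbed power / incident power
alpha = A / S = 48.7 / 82.6 = 0.58959


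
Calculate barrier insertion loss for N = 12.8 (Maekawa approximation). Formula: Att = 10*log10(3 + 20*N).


3 + 20*N = 3 + 20*12.8 = 259
Att = 10*log10(259) = 24.133 dB


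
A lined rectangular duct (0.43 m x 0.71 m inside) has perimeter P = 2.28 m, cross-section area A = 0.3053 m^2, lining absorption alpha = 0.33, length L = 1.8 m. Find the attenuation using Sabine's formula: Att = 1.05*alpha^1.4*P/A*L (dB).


alpha^1.4 = 0.33^1.4 = 0.211797
Attenuation rate = 1.05 * alpha^1.4 * P / A
= 1.05 * 0.211797 * 2.28 / 0.3053 = 1.6608 dB/m
Total Att = 1.6608 * 1.8 = 2.9894 dB


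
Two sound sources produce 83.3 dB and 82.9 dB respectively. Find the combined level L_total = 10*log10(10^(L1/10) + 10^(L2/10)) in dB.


10^(83.3/10) = 2.13796e+08
10^(82.9/10) = 1.94984e+08
Sum = 2.13796e+08 + 1.94984e+08 = 4.0878e+08
L_total = 10*log10(4.0878e+08) = 86.115 dB


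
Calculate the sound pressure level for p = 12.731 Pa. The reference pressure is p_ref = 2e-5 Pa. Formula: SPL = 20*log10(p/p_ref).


p / p_ref = 12.731 / 2e-5 = 636550
SPL = 20 * log10(636550) = 116.08 dB


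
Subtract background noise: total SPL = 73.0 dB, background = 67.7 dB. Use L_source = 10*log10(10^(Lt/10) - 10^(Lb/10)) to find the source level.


10^(73.0/10) = 1.99526e+07
10^(67.7/10) = 5.88844e+06
Difference = 1.99526e+07 - 5.88844e+06 = 1.40642e+07
L_source = 10*log10(1.40642e+07) = 71.481 dB


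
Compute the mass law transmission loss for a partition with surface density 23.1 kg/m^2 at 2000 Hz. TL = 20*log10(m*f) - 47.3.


m * f = 23.1 * 2000 = 46200
20*log10(46200) = 93.2928 dB
TL = 93.2928 - 47.3 = 45.993 dB


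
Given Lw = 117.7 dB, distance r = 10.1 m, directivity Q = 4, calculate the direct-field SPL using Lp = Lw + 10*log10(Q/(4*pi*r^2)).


4*pi*r^2 = 4*pi*10.1^2 = 1281.9 m^2
Q / (4*pi*r^2) = 4 / 1281.9 = 0.00312037
Lp = 117.7 + 10*log10(0.00312037) = 92.642 dB


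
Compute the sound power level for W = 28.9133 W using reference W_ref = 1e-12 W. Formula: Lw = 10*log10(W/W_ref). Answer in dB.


W / W_ref = 28.9133 / 1e-12 = 2.89133e+13
Lw = 10 * log10(2.89133e+13) = 134.61 dB


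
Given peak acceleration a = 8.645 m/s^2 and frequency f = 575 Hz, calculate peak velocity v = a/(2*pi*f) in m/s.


omega = 2*pi*f = 2*pi*575 = 3612.83 rad/s
v = a / omega = 8.645 / 3612.83 = 0.0023929 m/s


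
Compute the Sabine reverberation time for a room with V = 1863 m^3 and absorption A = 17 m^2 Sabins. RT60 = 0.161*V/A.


RT60 = 0.161 * 1863 / 17 = 17.644 s


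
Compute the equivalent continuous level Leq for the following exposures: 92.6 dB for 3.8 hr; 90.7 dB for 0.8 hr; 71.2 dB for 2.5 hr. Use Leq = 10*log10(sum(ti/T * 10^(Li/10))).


T_total = 3.8 + 0.8 + 2.5 = 7.1 hr
(3.8/7.1) * 10^(92.6/10) = 9.73924e+08
(0.8/7.1) * 10^(90.7/10) = 1.32383e+08
(2.5/7.1) * 10^(71.2/10) = 4.64175e+06
Sum = 9.73924e+08 + 1.32383e+08 + 4.64175e+06 = 1.11095e+09
Leq = 10*log10(1.11095e+09) = 90.457 dB


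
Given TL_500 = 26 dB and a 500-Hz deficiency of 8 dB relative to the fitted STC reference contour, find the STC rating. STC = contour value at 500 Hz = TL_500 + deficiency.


By ASTM E413, STC = value of the fitted reference contour at 500 Hz.
Contour value at 500 Hz = TL_500 + deficiency = 26 + 8 = 34
STC = 34


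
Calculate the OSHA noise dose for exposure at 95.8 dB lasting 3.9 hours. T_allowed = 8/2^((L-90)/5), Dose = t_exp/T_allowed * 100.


T_allowed = 8 / 2^((95.8 - 90)/5) = 3.5801 hr
Dose = 3.9 / 3.5801 * 100 = 108.94 %


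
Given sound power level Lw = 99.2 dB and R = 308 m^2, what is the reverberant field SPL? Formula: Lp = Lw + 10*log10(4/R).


4/R = 4/308 = 0.012987
Lp = 99.2 + 10*log10(0.012987) = 80.335 dB


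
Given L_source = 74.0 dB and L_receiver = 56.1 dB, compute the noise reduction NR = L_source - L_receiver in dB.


NR = L_source - L_receiver (difference between source and receiving room levels)
NR = 74.0 - 56.1 = 17.9 dB


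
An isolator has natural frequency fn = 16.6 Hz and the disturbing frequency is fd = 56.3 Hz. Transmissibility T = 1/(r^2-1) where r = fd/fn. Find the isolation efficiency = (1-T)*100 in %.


r = 56.3 / 16.6 = 3.39157
r^2 - 1 = 3.39157^2 - 1 = 10.5027
T = 1/10.5027 = 0.0952136
Efficiency = (1 - 0.0952136)*100 = 90.479 %


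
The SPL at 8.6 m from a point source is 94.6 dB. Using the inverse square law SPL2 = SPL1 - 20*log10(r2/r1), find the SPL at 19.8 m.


r2/r1 = 19.8/8.6 = 2.30233
Correction = 20*log10(2.30233) = 7.24335 dB
SPL2 = 94.6 - 7.24335 = 87.357 dB


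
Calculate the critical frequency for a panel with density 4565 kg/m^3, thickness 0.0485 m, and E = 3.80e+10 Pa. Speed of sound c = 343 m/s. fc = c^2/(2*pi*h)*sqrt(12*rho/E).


12*rho/E = 12*4565/3.80e+10 = 1.44158e-06
sqrt(12*rho/E) = sqrt(1.44158e-06) = 0.00120066
c^2/(2*pi*h) = 343^2/(2*pi*0.0485) = 386071
fc = 386071 * 0.00120066 = 463.54 Hz


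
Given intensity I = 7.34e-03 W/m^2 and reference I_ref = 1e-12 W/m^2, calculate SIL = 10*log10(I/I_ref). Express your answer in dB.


I / I_ref = 7.34e-03 / 1e-12 = 7.34e+09
SIL = 10 * log10(7.34e+09) = 98.657 dB


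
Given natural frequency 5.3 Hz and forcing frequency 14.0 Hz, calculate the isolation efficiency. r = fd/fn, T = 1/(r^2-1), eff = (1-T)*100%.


r = 14.0 / 5.3 = 2.64151
r^2 - 1 = 2.64151^2 - 1 = 5.97758
T = 1/5.97758 = 0.167292
Efficiency = (1 - 0.167292)*100 = 83.271 %


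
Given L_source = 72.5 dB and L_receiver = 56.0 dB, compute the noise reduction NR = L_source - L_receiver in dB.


NR = L_source - L_receiver (difference between source and receiving room levels)
NR = 72.5 - 56.0 = 16.5 dB


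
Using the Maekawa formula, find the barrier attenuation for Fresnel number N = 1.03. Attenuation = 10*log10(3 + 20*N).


3 + 20*N = 3 + 20*1.03 = 23.6
Att = 10*log10(23.6) = 13.729 dB


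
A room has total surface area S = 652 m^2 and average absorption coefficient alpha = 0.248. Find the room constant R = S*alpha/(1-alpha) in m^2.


R = 652 * 0.248 / (1 - 0.248) = 215.02 m^2


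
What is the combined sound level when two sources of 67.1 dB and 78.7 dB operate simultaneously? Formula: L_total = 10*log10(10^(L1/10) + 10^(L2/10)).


10^(67.1/10) = 5.12861e+06
10^(78.7/10) = 7.4131e+07
Sum = 5.12861e+06 + 7.4131e+07 = 7.92596e+07
L_total = 10*log10(7.92596e+07) = 78.991 dB


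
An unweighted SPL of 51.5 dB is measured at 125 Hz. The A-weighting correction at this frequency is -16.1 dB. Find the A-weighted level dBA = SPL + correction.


A-weighting table: 125 Hz -> -16.1 dB correction
SPL_A = SPL + correction = 51.5 + (-16.1) = 35.4 dBA


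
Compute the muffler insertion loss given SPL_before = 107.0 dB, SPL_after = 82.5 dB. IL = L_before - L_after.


Insertion loss = SPL without muffler - SPL with muffler
IL = 107.0 - 82.5 = 24.5 dB


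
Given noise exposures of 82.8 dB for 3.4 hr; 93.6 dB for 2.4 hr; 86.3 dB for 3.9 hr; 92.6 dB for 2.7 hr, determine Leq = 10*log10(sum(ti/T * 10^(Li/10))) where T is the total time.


T_total = 3.4 + 2.4 + 3.9 + 2.7 = 12.4 hr
(3.4/12.4) * 10^(82.8/10) = 5.22465e+07
(2.4/12.4) * 10^(93.6/10) = 4.43394e+08
(3.9/12.4) * 10^(86.3/10) = 1.34166e+08
(2.7/12.4) * 10^(92.6/10) = 3.96225e+08
Sum = 5.22465e+07 + 4.43394e+08 + 1.34166e+08 + 3.96225e+08 = 1.02603e+09
Leq = 10*log10(1.02603e+09) = 90.112 dB


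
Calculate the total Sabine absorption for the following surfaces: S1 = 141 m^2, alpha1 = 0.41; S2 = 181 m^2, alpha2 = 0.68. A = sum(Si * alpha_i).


141 * 0.41 = 57.81
181 * 0.68 = 123.08
A_total = 57.81 + 123.08 = 180.89 m^2


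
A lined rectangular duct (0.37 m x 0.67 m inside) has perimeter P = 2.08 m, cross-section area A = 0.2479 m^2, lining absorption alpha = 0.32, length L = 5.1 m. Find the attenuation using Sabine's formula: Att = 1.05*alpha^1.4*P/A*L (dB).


alpha^1.4 = 0.32^1.4 = 0.202866
Attenuation rate = 1.05 * alpha^1.4 * P / A
= 1.05 * 0.202866 * 2.08 / 0.2479 = 1.78725 dB/m
Total Att = 1.78725 * 5.1 = 9.115 dB


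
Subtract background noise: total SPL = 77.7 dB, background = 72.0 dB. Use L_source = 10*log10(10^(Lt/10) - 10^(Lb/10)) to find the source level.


10^(77.7/10) = 5.88844e+07
10^(72.0/10) = 1.58489e+07
Difference = 5.88844e+07 - 1.58489e+07 = 4.30355e+07
L_source = 10*log10(4.30355e+07) = 76.338 dB


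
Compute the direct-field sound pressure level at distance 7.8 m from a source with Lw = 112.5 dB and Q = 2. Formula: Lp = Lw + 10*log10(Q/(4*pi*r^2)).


4*pi*r^2 = 4*pi*7.8^2 = 764.538 m^2
Q / (4*pi*r^2) = 2 / 764.538 = 0.00261596
Lp = 112.5 + 10*log10(0.00261596) = 86.676 dB


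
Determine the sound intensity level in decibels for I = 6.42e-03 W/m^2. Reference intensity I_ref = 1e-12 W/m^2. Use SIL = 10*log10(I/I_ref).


I / I_ref = 6.42e-03 / 1e-12 = 6.42e+09
SIL = 10 * log10(6.42e+09) = 98.075 dB


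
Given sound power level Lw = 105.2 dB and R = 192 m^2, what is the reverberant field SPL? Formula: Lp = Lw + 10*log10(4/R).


4/R = 4/192 = 0.0208333
Lp = 105.2 + 10*log10(0.0208333) = 88.388 dB


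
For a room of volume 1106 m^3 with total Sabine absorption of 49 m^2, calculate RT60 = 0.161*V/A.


RT60 = 0.161 * 1106 / 49 = 3.634 s


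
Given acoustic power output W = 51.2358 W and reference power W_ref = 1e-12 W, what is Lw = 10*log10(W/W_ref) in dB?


W / W_ref = 51.2358 / 1e-12 = 5.12358e+13
Lw = 10 * log10(5.12358e+13) = 137.1 dB


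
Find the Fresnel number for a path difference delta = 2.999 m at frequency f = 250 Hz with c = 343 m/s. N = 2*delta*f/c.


N = 2*delta*f/c = 2*delta/lambda, where lambda = c/f
lambda = 343 / 250 = 1.372 m
N = 2 * 2.999 / 1.372 = 4.3717


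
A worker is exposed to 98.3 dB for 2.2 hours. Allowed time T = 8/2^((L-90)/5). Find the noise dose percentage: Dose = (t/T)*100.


T_allowed = 8 / 2^((98.3 - 90)/5) = 2.53151 hr
Dose = 2.2 / 2.53151 * 100 = 86.905 %


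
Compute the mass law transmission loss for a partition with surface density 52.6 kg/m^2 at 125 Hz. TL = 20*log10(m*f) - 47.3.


m * f = 52.6 * 125 = 6575
20*log10(6575) = 76.3579 dB
TL = 76.3579 - 47.3 = 29.058 dB


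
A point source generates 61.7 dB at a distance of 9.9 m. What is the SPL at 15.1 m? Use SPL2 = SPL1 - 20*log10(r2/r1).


r2/r1 = 15.1/9.9 = 1.52525
Correction = 20*log10(1.52525) = 3.66682 dB
SPL2 = 61.7 - 3.66682 = 58.033 dB


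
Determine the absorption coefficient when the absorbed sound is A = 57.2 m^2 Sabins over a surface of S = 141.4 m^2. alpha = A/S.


Absorption coefficient = absorbed power / incident power
alpha = A / S = 57.2 / 141.4 = 0.40453


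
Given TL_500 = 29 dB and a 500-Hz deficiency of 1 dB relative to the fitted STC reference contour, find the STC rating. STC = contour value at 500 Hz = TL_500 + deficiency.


By ASTM E413, STC = value of the fitted reference contour at 500 Hz.
Contour value at 500 Hz = TL_500 + deficiency = 29 + 1 = 30
STC = 30


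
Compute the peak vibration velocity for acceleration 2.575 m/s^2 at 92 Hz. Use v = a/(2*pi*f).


omega = 2*pi*f = 2*pi*92 = 578.053 rad/s
v = a / omega = 2.575 / 578.053 = 0.0044546 m/s


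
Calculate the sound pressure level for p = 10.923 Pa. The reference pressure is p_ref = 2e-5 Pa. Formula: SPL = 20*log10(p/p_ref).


p / p_ref = 10.923 / 2e-5 = 546150
SPL = 20 * log10(546150) = 114.75 dB


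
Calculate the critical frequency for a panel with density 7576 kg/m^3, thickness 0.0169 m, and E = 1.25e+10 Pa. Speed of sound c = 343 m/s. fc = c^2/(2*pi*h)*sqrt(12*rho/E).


12*rho/E = 12*7576/1.25e+10 = 7.27296e-06
sqrt(12*rho/E) = sqrt(7.27296e-06) = 0.00269684
c^2/(2*pi*h) = 343^2/(2*pi*0.0169) = 1.10795e+06
fc = 1.10795e+06 * 0.00269684 = 2988 Hz


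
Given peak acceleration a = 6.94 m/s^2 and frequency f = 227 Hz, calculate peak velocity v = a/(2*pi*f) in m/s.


omega = 2*pi*f = 2*pi*227 = 1426.28 rad/s
v = a / omega = 6.94 / 1426.28 = 0.0048658 m/s


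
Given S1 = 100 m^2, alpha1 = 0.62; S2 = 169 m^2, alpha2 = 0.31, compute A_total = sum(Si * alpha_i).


100 * 0.62 = 62
169 * 0.31 = 52.39
A_total = 62 + 52.39 = 114.39 m^2


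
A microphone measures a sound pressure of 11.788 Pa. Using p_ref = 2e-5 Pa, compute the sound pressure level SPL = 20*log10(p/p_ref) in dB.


p / p_ref = 11.788 / 2e-5 = 589400
SPL = 20 * log10(589400) = 115.41 dB


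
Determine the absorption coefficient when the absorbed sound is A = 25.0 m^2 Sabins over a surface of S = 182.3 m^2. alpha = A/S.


Absorption coefficient = absorbed power / incident power
alpha = A / S = 25.0 / 182.3 = 0.13714


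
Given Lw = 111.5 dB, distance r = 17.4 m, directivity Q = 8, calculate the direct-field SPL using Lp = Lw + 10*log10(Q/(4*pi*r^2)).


4*pi*r^2 = 4*pi*17.4^2 = 3804.59 m^2
Q / (4*pi*r^2) = 8 / 3804.59 = 0.00210272
Lp = 111.5 + 10*log10(0.00210272) = 84.728 dB


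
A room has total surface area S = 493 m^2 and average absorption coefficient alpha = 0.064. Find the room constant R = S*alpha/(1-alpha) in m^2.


R = 493 * 0.064 / (1 - 0.064) = 33.709 m^2


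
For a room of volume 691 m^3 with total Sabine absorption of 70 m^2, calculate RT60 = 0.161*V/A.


RT60 = 0.161 * 691 / 70 = 1.5893 s


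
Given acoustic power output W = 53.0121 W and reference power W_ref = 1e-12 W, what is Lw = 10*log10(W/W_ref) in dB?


W / W_ref = 53.0121 / 1e-12 = 5.30121e+13
Lw = 10 * log10(5.30121e+13) = 137.24 dB


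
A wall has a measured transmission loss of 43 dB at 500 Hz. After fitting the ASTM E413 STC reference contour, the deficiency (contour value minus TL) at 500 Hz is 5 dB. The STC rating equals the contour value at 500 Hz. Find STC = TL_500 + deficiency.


By ASTM E413, STC = value of the fitted reference contour at 500 Hz.
Contour value at 500 Hz = TL_500 + deficiency = 43 + 5 = 48
STC = 48


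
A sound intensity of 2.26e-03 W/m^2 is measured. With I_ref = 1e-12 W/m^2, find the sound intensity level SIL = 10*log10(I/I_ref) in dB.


I / I_ref = 2.26e-03 / 1e-12 = 2.26e+09
SIL = 10 * log10(2.26e+09) = 93.541 dB


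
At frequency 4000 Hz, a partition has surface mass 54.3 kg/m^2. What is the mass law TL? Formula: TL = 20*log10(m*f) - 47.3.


m * f = 54.3 * 4000 = 217200
20*log10(217200) = 106.737 dB
TL = 106.737 - 47.3 = 59.437 dB


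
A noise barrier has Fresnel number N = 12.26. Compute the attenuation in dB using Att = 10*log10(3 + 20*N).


3 + 20*N = 3 + 20*12.26 = 248.2
Att = 10*log10(248.2) = 23.948 dB


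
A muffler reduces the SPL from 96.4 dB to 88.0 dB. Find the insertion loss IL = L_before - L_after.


Insertion loss = SPL without muffler - SPL with muffler
IL = 96.4 - 88.0 = 8.4 dB


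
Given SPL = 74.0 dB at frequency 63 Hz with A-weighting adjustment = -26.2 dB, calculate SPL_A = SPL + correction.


A-weighting table: 63 Hz -> -26.2 dB correction
SPL_A = SPL + correction = 74.0 + (-26.2) = 47.8 dBA


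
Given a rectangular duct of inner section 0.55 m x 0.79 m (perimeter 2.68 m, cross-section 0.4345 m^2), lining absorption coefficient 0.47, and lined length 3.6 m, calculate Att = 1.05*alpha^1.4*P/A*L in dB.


alpha^1.4 = 0.47^1.4 = 0.347486
Attenuation rate = 1.05 * alpha^1.4 * P / A
= 1.05 * 0.347486 * 2.68 / 0.4345 = 2.25046 dB/m
Total Att = 2.25046 * 3.6 = 8.1017 dB


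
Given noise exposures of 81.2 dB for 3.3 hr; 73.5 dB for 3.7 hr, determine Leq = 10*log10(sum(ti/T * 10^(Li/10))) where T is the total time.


T_total = 3.3 + 3.7 = 7.0 hr
(3.3/7.0) * 10^(81.2/10) = 6.21464e+07
(3.7/7.0) * 10^(73.5/10) = 1.18332e+07
Sum = 6.21464e+07 + 1.18332e+07 = 7.39796e+07
Leq = 10*log10(7.39796e+07) = 78.691 dB


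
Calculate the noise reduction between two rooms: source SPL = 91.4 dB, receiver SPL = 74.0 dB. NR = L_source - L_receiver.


NR = L_source - L_receiver (difference between source and receiving room levels)
NR = 91.4 - 74.0 = 17.4 dB


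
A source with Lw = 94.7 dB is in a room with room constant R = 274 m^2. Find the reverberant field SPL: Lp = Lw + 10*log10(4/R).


4/R = 4/274 = 0.0145985
Lp = 94.7 + 10*log10(0.0145985) = 76.343 dB


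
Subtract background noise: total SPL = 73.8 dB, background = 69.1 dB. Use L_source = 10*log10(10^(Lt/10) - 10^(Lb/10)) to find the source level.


10^(73.8/10) = 2.39883e+07
10^(69.1/10) = 8.12831e+06
Difference = 2.39883e+07 - 8.12831e+06 = 1.586e+07
L_source = 10*log10(1.586e+07) = 72.003 dB


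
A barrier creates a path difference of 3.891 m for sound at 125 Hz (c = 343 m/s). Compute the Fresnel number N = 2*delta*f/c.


N = 2*delta*f/c = 2*delta/lambda, where lambda = c/f
lambda = 343 / 125 = 2.744 m
N = 2 * 3.891 / 2.744 = 2.836


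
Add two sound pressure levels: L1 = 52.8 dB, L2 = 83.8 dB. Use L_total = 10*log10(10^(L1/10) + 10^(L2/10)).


10^(52.8/10) = 190546
10^(83.8/10) = 2.39883e+08
Sum = 190546 + 2.39883e+08 = 2.40074e+08
L_total = 10*log10(2.40074e+08) = 83.803 dB


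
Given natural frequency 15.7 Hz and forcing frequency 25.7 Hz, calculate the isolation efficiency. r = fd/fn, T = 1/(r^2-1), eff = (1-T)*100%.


r = 25.7 / 15.7 = 1.63694
r^2 - 1 = 1.63694^2 - 1 = 1.67957
T = 1/1.67957 = 0.59539
Efficiency = (1 - 0.59539)*100 = 40.461 %


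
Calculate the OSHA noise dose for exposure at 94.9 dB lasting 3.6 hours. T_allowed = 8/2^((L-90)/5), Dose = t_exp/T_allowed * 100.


T_allowed = 8 / 2^((94.9 - 90)/5) = 4.05584 hr
Dose = 3.6 / 4.05584 * 100 = 88.761 %


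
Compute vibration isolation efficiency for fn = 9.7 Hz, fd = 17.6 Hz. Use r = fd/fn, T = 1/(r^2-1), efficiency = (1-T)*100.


r = 17.6 / 9.7 = 1.81443
r^2 - 1 = 1.81443^2 - 1 = 2.29216
T = 1/2.29216 = 0.43627
Efficiency = (1 - 0.43627)*100 = 56.373 %


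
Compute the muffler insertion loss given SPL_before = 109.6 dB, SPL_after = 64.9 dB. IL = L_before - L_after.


Insertion loss = SPL without muffler - SPL with muffler
IL = 109.6 - 64.9 = 44.7 dB


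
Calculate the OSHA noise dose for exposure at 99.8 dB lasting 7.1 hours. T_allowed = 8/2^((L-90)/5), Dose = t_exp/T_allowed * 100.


T_allowed = 8 / 2^((99.8 - 90)/5) = 2.05623 hr
Dose = 7.1 / 2.05623 * 100 = 345.29 %


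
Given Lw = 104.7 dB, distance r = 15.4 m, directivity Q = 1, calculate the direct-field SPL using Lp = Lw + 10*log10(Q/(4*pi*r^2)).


4*pi*r^2 = 4*pi*15.4^2 = 2980.24 m^2
Q / (4*pi*r^2) = 1 / 2980.24 = 0.000335543
Lp = 104.7 + 10*log10(0.000335543) = 69.957 dB


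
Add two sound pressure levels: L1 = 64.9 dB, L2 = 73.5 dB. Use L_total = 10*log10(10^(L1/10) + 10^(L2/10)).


10^(64.9/10) = 3.0903e+06
10^(73.5/10) = 2.23872e+07
Sum = 3.0903e+06 + 2.23872e+07 = 2.54775e+07
L_total = 10*log10(2.54775e+07) = 74.062 dB


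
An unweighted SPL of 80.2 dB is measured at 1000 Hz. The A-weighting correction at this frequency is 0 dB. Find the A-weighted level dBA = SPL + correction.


A-weighting table: 1000 Hz -> 0 dB correction
SPL_A = SPL + correction = 80.2 + (0) = 80.2 dBA


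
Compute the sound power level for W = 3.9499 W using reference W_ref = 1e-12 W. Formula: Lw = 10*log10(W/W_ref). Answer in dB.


W / W_ref = 3.9499 / 1e-12 = 3.9499e+12
Lw = 10 * log10(3.9499e+12) = 125.97 dB


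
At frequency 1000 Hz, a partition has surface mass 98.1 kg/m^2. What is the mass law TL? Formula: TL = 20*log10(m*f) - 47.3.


m * f = 98.1 * 1000 = 98100
20*log10(98100) = 99.8334 dB
TL = 99.8334 - 47.3 = 52.533 dB


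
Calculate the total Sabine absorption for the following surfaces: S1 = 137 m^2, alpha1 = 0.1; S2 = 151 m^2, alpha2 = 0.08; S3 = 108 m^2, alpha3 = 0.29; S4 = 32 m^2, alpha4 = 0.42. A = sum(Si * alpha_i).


137 * 0.1 = 13.7
151 * 0.08 = 12.08
108 * 0.29 = 31.32
32 * 0.42 = 13.44
A_total = 13.7 + 12.08 + 31.32 + 13.44 = 70.54 m^2


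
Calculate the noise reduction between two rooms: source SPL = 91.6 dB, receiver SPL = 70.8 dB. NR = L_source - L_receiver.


NR = L_source - L_receiver (difference between source and receiving room levels)
NR = 91.6 - 70.8 = 20.8 dB


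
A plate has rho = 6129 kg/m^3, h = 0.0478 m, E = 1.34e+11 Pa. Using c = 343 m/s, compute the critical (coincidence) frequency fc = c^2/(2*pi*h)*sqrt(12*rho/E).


12*rho/E = 12*6129/1.34e+11 = 5.48866e-07
sqrt(12*rho/E) = sqrt(5.48866e-07) = 0.000740855
c^2/(2*pi*h) = 343^2/(2*pi*0.0478) = 391724
fc = 391724 * 0.000740855 = 290.21 Hz


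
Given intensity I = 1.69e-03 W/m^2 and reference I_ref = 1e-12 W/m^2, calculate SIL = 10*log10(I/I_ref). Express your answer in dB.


I / I_ref = 1.69e-03 / 1e-12 = 1.69e+09
SIL = 10 * log10(1.69e+09) = 92.279 dB


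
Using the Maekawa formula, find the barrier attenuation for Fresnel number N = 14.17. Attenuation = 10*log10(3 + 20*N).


3 + 20*N = 3 + 20*14.17 = 286.4
Att = 10*log10(286.4) = 24.57 dB


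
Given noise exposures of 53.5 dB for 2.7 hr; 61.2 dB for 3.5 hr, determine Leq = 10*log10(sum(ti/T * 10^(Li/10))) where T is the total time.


T_total = 2.7 + 3.5 = 6.2 hr
(2.7/6.2) * 10^(53.5/10) = 97492.7
(3.5/6.2) * 10^(61.2/10) = 744177
Sum = 97492.7 + 744177 = 841670
Leq = 10*log10(841670) = 59.251 dB


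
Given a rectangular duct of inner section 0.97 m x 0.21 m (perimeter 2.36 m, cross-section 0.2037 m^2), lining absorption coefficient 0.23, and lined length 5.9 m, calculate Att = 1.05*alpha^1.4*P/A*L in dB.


alpha^1.4 = 0.23^1.4 = 0.127767
Attenuation rate = 1.05 * alpha^1.4 * P / A
= 1.05 * 0.127767 * 2.36 / 0.2037 = 1.55428 dB/m
Total Att = 1.55428 * 5.9 = 9.1703 dB


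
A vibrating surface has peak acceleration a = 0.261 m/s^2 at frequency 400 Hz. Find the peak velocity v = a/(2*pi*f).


omega = 2*pi*f = 2*pi*400 = 2513.27 rad/s
v = a / omega = 0.261 / 2513.27 = 0.00010385 m/s


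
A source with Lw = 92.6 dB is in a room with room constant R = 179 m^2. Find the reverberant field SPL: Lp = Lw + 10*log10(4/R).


4/R = 4/179 = 0.0223464
Lp = 92.6 + 10*log10(0.0223464) = 76.092 dB


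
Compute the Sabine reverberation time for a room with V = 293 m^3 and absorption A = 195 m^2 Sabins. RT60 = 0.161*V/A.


RT60 = 0.161 * 293 / 195 = 0.24191 s


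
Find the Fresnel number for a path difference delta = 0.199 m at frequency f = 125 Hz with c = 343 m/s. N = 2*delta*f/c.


N = 2*delta*f/c = 2*delta/lambda, where lambda = c/f
lambda = 343 / 125 = 2.744 m
N = 2 * 0.199 / 2.744 = 0.14504


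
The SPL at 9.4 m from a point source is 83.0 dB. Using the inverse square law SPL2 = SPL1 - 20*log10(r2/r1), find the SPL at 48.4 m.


r2/r1 = 48.4/9.4 = 5.14894
Correction = 20*log10(5.14894) = 14.2344 dB
SPL2 = 83.0 - 14.2344 = 68.766 dB


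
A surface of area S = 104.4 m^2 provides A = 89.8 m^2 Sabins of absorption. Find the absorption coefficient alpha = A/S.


Absorption coefficient = absorbed power / incident power
alpha = A / S = 89.8 / 104.4 = 0.86015


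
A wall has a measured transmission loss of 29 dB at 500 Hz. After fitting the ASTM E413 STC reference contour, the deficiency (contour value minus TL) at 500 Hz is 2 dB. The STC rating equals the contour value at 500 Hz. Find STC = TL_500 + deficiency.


By ASTM E413, STC = value of the fitted reference contour at 500 Hz.
Contour value at 500 Hz = TL_500 + deficiency = 29 + 2 = 31
STC = 31


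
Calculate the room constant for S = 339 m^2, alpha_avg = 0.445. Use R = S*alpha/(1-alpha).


R = 339 * 0.445 / (1 - 0.445) = 271.81 m^2


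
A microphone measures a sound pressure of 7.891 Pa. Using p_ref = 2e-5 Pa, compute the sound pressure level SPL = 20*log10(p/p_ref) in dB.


p / p_ref = 7.891 / 2e-5 = 394550
SPL = 20 * log10(394550) = 111.92 dB


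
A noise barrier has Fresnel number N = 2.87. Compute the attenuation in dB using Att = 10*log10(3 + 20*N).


3 + 20*N = 3 + 20*2.87 = 60.4
Att = 10*log10(60.4) = 17.81 dB


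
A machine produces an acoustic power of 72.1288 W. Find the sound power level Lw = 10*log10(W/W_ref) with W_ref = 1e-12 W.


W / W_ref = 72.1288 / 1e-12 = 7.21288e+13
Lw = 10 * log10(7.21288e+13) = 138.58 dB


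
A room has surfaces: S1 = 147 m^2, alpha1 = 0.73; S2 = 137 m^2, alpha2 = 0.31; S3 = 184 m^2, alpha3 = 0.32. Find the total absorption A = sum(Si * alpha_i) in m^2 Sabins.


147 * 0.73 = 107.31
137 * 0.31 = 42.47
184 * 0.32 = 58.88
A_total = 107.31 + 42.47 + 58.88 = 208.66 m^2


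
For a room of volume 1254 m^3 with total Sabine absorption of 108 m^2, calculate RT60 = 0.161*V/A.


RT60 = 0.161 * 1254 / 108 = 1.8694 s


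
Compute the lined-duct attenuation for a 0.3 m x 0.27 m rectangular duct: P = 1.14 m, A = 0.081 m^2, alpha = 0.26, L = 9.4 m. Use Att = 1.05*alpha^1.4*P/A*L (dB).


alpha^1.4 = 0.26^1.4 = 0.151692
Attenuation rate = 1.05 * alpha^1.4 * P / A
= 1.05 * 0.151692 * 1.14 / 0.081 = 2.24167 dB/m
Total Att = 2.24167 * 9.4 = 21.072 dB


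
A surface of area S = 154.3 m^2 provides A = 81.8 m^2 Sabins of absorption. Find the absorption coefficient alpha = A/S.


Absorption coefficient = absorbed power / incident power
alpha = A / S = 81.8 / 154.3 = 0.53014


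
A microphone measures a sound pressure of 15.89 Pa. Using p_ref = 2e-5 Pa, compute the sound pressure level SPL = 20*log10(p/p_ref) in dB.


p / p_ref = 15.89 / 2e-5 = 794500
SPL = 20 * log10(794500) = 118 dB


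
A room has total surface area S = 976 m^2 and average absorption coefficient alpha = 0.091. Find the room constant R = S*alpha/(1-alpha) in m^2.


R = 976 * 0.091 / (1 - 0.091) = 97.707 m^2


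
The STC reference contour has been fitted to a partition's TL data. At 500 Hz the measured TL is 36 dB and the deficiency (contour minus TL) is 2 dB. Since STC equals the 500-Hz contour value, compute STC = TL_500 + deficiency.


By ASTM E413, STC = value of the fitted reference contour at 500 Hz.
Contour value at 500 Hz = TL_500 + deficiency = 36 + 2 = 38
STC = 38


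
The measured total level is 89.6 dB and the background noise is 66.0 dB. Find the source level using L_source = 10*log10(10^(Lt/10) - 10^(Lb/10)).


10^(89.6/10) = 9.12011e+08
10^(66.0/10) = 3.98107e+06
Difference = 9.12011e+08 - 3.98107e+06 = 9.0803e+08
L_source = 10*log10(9.0803e+08) = 89.581 dB


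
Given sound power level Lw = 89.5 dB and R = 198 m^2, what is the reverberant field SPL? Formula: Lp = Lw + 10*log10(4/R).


4/R = 4/198 = 0.020202
Lp = 89.5 + 10*log10(0.020202) = 72.554 dB


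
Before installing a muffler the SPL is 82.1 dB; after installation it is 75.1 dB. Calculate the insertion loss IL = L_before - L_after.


Insertion loss = SPL without muffler - SPL with muffler
IL = 82.1 - 75.1 = 7 dB
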